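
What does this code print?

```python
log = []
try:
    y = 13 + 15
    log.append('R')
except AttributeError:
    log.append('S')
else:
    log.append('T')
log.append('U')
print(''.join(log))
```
RTU

else block runs when no exception occurs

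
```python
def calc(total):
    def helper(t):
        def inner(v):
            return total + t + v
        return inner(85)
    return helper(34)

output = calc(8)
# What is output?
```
127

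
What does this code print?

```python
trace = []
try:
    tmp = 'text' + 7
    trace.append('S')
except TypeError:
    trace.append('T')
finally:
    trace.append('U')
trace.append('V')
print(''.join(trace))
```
TUV

finally always runs, even after exception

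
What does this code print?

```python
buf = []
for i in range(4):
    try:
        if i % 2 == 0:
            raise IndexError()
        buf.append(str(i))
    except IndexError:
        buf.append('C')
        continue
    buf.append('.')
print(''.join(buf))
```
C1.C3.

continue in except skips rest of loop body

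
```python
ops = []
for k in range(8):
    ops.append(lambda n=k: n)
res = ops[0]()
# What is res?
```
0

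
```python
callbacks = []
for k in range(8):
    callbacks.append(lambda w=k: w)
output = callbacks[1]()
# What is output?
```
1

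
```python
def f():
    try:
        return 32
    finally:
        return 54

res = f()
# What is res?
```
54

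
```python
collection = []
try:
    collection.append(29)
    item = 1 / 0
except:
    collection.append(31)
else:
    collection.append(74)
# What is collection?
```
[29, 31]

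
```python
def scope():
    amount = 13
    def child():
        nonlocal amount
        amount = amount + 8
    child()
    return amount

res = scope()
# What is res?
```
21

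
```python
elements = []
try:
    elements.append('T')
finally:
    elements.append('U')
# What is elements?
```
['T', 'U']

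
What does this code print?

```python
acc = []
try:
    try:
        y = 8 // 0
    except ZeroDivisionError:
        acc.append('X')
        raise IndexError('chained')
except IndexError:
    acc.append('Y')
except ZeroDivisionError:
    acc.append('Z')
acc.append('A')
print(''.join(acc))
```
XYA

IndexError raised and caught, original ZeroDivisionError not re-raised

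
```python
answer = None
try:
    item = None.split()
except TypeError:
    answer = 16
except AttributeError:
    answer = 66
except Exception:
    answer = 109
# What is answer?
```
66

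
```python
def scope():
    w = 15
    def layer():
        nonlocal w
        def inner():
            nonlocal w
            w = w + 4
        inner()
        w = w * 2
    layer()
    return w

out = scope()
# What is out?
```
38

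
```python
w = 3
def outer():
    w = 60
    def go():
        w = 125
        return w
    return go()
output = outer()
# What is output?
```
125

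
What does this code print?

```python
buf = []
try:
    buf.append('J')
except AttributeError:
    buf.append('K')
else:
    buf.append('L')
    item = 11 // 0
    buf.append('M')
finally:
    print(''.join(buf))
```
JL

Try succeeds, else appends 'L', ZeroDivisionError in else is uncaught, finally prints before exception propagates ('M' never appended)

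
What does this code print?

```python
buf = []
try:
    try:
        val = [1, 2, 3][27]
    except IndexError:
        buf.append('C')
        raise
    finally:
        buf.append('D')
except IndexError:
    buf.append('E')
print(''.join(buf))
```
CDE

finally runs before re-raised exception propagates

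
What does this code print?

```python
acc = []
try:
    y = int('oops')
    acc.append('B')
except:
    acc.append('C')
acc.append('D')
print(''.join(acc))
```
CD

Exception raised in try, caught by bare except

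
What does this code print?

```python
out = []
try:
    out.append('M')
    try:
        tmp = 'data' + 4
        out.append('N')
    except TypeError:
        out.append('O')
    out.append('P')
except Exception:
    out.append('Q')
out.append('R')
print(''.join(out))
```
MOPR

Inner exception caught by inner handler, outer continues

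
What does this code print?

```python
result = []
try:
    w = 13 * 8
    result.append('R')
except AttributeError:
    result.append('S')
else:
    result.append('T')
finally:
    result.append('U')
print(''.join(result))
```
RTU

else runs before finally when no exception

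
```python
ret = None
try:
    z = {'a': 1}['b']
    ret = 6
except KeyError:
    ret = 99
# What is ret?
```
99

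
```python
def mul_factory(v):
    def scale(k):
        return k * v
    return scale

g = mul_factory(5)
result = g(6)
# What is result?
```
30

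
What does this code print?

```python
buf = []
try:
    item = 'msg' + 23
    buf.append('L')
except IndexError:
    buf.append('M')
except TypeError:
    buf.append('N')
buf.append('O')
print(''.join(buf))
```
NO

TypeError is caught by its specific handler, not IndexError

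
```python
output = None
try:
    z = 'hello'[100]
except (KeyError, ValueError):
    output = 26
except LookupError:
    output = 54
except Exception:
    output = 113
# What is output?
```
54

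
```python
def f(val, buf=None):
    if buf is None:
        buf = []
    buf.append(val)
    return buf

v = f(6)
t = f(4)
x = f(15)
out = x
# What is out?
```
[15]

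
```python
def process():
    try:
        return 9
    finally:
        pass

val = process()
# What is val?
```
9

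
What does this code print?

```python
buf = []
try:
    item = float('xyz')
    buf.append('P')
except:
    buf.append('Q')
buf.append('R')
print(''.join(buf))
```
QR

Exception raised in try, caught by bare except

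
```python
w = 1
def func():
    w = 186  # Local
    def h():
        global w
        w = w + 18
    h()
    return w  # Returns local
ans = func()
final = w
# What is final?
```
19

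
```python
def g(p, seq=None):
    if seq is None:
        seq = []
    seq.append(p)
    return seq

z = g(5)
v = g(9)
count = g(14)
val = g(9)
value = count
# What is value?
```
[14]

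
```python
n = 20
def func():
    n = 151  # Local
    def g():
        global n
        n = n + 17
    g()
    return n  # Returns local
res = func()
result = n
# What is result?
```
37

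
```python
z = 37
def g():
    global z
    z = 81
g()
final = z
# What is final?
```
81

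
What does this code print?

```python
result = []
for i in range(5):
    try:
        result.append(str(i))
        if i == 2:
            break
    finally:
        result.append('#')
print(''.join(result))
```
0#1#2#

finally runs even when breaking out of loop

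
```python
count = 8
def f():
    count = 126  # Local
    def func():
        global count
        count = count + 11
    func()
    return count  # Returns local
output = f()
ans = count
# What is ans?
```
19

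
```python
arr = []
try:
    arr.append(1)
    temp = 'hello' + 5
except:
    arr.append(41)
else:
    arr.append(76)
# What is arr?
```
[1, 41]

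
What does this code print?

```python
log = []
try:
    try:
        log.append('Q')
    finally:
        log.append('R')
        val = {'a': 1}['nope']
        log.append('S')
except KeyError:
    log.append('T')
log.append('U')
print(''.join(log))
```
QRTU

Exception in inner finally caught by outer except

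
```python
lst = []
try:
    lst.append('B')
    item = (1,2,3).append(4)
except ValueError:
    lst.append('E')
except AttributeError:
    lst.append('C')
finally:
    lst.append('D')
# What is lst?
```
['B', 'C', 'D']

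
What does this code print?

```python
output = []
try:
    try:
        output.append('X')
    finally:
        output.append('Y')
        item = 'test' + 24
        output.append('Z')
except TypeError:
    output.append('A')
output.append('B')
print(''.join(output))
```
XYAB

Exception in inner finally caught by outer except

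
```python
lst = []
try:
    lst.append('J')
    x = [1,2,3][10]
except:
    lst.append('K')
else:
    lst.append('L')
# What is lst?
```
['J', 'K']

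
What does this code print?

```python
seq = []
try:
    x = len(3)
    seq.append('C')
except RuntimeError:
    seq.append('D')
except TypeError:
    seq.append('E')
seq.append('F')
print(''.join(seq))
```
EF

TypeError is caught by its specific handler, not RuntimeError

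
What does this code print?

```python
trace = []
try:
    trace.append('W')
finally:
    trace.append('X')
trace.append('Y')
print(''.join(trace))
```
WXY

try/finally without except, no exception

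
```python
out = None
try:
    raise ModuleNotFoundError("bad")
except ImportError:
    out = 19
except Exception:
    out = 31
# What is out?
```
19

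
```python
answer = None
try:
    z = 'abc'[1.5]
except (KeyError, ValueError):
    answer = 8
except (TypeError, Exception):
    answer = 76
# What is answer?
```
76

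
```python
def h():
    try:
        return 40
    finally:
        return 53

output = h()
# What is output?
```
53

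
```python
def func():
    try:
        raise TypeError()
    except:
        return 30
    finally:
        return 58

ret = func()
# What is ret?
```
58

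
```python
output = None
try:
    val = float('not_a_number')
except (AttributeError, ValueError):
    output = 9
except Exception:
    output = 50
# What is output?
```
9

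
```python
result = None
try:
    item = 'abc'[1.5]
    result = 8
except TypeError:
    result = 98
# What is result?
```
98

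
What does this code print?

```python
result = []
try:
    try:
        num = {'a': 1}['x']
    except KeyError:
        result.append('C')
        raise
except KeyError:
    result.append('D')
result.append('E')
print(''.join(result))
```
CDE

raise without argument re-raises current exception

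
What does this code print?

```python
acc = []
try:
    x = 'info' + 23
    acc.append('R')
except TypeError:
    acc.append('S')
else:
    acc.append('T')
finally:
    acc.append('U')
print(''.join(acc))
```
SU

Exception: except runs, else skipped, finally runs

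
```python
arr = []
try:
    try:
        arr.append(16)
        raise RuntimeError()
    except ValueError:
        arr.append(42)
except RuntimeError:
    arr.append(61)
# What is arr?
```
[16, 61]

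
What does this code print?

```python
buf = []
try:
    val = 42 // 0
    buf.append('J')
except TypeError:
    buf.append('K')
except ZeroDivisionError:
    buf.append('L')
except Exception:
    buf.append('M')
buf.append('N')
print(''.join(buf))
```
LN

ZeroDivisionError matches before generic Exception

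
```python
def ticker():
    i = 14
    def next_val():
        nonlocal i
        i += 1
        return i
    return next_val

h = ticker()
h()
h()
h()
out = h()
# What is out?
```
18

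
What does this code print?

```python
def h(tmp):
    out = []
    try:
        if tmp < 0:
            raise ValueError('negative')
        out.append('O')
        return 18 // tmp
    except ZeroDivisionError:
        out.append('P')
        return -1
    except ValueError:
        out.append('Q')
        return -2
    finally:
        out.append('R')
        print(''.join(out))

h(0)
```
OPR

tmp=0 causes ZeroDivisionError, caught, finally prints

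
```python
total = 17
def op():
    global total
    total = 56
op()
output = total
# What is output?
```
56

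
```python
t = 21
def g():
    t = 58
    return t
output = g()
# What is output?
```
58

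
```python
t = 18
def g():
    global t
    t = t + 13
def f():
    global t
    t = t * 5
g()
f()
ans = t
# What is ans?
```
155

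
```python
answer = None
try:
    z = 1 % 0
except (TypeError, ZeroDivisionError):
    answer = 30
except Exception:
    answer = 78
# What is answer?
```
30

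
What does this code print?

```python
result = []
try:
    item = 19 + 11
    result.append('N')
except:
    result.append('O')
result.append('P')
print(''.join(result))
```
NP

No exception, try block completes normally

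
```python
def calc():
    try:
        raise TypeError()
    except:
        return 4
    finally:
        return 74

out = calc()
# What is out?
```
74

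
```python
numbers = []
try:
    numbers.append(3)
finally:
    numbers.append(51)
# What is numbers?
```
[3, 51]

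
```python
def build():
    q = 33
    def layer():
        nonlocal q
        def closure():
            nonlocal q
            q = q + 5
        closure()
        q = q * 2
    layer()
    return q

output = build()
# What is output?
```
76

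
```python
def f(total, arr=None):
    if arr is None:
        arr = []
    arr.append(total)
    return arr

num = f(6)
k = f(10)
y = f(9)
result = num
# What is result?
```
[6]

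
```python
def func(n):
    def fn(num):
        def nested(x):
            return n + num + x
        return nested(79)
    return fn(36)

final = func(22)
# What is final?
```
137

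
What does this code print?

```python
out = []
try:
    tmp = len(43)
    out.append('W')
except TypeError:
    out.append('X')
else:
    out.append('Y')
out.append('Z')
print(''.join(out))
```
XZ

else block skipped when exception is caught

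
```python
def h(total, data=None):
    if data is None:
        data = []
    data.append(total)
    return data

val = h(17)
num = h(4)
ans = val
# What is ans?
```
[17]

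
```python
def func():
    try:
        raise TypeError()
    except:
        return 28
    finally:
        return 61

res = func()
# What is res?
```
61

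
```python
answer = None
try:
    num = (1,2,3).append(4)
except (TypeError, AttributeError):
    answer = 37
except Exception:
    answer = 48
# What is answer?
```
37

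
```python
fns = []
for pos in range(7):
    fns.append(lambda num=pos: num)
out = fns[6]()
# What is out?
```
6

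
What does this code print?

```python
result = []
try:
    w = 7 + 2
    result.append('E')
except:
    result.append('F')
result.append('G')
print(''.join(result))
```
EG

No exception, try block completes normally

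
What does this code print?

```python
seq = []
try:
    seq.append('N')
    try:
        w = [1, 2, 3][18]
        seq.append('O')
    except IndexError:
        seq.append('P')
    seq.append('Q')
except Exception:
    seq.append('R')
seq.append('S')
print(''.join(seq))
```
NPQS

Inner exception caught by inner handler, outer continues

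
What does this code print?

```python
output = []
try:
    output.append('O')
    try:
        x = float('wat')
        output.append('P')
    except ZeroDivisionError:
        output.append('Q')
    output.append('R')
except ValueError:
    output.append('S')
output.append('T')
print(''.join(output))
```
OST

Inner handler doesn't match, propagates to outer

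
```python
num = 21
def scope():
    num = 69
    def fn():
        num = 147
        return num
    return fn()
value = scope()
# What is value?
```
147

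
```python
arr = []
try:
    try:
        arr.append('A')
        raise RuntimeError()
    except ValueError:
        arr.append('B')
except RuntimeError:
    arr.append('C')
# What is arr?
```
['A', 'C']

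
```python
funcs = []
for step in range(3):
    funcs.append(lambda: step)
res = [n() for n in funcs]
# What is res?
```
[2, 2, 2]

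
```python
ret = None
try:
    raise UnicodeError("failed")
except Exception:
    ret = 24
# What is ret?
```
24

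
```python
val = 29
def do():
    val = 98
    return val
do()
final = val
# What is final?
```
29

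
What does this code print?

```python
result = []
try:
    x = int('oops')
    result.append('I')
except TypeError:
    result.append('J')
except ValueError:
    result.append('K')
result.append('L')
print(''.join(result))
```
KL

ValueError is caught by its specific handler, not TypeError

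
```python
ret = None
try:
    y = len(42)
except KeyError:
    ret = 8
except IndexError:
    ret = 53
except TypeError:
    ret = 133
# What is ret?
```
133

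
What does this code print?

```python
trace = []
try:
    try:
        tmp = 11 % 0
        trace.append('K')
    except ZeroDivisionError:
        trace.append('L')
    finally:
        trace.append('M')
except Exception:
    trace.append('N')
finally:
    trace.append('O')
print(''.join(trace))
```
LMO

Both finally blocks run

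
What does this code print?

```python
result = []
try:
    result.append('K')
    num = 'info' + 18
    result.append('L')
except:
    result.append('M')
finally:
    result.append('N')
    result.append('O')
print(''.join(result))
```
KMNO

Code before exception runs, then except, then all of finally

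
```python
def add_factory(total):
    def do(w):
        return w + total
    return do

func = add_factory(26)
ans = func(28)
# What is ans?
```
54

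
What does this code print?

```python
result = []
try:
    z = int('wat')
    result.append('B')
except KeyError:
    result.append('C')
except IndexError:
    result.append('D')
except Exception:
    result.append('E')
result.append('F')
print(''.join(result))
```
EF

ValueError not specifically caught, falls to Exception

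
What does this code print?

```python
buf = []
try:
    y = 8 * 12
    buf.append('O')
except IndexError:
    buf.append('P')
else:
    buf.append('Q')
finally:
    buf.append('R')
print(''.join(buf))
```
OQR

else runs before finally when no exception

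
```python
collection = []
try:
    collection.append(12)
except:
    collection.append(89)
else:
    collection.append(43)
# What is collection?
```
[12, 43]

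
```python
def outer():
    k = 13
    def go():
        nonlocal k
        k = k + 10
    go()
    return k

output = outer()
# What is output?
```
23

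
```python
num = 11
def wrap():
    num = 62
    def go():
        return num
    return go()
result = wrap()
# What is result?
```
62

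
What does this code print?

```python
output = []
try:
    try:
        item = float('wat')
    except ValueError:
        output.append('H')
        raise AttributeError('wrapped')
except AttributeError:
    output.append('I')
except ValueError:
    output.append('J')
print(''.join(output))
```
HI

New AttributeError raised, caught by outer AttributeError handler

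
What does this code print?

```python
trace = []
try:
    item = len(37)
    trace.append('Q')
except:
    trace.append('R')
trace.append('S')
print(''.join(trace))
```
RS

Exception raised in try, caught by bare except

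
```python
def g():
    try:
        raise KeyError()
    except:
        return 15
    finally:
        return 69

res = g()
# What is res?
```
69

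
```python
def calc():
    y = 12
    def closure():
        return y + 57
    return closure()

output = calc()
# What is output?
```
69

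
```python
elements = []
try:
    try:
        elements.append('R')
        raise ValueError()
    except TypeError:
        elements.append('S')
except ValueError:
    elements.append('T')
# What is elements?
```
['R', 'T']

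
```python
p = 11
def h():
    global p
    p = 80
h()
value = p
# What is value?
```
80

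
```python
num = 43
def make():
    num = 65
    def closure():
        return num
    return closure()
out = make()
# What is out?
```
65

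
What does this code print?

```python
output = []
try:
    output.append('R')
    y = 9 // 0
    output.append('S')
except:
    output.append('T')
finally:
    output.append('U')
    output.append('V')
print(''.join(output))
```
RTUV

Code before exception runs, then except, then all of finally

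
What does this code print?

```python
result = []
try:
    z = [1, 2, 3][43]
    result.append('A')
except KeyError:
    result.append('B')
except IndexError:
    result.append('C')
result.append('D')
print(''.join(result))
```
CD

IndexError is caught by its specific handler, not KeyError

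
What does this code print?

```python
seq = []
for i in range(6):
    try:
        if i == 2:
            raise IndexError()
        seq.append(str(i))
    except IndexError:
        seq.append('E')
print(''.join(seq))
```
01E345

Exception on i=2 caught, loop continues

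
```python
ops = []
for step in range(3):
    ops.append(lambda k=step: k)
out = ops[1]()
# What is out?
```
1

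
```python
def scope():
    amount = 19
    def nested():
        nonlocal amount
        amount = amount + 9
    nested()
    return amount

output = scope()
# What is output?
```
28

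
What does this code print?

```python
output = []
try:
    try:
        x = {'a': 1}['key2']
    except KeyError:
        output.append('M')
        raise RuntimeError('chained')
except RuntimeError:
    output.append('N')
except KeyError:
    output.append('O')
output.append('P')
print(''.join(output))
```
MNP

RuntimeError raised and caught, original KeyError not re-raised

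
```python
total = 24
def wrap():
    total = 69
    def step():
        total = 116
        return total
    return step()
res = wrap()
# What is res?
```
116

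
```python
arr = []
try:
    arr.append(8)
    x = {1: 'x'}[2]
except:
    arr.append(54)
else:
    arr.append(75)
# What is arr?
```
[8, 54]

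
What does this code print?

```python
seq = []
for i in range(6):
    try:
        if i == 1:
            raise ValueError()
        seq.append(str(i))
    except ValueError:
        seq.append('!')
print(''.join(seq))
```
0!2345

Exception on i=1 caught, loop continues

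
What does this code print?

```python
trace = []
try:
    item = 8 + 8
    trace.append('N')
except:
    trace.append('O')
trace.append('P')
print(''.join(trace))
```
NP

No exception, try block completes normally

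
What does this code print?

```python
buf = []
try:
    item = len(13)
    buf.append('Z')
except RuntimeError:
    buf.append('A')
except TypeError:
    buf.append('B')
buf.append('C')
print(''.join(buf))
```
BC

TypeError is caught by its specific handler, not RuntimeError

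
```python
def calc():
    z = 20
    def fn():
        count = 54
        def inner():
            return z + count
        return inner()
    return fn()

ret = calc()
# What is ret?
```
74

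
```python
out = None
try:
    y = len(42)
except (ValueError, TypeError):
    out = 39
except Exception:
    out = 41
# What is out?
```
39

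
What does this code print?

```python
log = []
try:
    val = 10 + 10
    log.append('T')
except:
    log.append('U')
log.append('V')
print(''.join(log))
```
TV

No exception, try block completes normally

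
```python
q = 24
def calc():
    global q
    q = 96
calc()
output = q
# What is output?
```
96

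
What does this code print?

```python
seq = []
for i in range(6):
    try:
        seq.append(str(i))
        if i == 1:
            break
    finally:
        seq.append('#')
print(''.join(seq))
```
0#1#

finally runs even when breaking out of loop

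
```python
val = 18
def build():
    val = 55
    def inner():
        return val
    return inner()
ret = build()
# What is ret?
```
55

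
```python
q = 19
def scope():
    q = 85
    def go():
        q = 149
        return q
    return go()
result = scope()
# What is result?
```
149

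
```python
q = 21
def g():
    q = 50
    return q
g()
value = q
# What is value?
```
21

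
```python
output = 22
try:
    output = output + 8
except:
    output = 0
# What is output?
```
30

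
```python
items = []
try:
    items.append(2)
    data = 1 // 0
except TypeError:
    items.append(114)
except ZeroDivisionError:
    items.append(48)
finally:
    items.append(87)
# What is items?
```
[2, 48, 87]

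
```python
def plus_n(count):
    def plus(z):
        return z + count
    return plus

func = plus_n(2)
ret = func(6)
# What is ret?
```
8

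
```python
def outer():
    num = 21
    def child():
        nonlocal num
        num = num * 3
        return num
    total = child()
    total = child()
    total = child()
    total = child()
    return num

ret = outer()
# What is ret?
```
1701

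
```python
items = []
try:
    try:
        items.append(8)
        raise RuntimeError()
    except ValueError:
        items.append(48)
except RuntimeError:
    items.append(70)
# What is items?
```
[8, 70]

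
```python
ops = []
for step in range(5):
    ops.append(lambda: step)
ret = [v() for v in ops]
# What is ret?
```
[4, 4, 4, 4, 4]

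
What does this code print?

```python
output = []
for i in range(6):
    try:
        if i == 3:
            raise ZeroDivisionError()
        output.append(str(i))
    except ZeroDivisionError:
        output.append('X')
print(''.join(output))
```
012X45

Exception on i=3 caught, loop continues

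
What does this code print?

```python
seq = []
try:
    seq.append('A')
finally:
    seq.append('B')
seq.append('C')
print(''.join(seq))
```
ABC

try/finally without except, no exception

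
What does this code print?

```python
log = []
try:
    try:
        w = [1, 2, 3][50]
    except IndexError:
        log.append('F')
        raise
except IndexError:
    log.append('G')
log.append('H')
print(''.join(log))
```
FGH

raise without argument re-raises current exception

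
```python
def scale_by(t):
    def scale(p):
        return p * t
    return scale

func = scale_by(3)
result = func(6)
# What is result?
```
18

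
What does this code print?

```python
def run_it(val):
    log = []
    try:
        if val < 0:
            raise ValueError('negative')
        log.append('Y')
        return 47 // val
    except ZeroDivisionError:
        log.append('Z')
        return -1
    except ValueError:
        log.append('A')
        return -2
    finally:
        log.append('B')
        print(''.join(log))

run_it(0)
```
YZB

val=0 causes ZeroDivisionError, caught, finally prints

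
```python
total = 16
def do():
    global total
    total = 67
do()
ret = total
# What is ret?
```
67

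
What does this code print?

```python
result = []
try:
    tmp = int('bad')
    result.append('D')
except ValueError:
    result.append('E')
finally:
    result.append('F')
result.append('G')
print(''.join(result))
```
EFG

finally always runs, even after exception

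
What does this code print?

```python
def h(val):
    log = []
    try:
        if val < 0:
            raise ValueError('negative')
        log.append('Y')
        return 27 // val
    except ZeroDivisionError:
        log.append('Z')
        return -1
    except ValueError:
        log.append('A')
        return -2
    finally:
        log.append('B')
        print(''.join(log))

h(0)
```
YZB

val=0 causes ZeroDivisionError, caught, finally prints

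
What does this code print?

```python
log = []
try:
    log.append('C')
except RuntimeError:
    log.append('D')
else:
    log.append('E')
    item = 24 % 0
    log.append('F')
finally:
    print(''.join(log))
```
CE

Try succeeds, else appends 'E', ZeroDivisionError in else is uncaught, finally prints before exception propagates ('F' never appended)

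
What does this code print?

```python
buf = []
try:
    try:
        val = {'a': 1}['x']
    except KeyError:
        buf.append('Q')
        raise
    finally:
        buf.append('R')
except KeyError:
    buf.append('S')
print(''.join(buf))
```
QRS

finally runs before re-raised exception propagates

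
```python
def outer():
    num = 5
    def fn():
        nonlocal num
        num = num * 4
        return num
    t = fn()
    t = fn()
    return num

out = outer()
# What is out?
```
80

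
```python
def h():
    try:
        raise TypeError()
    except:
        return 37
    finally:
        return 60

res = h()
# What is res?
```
60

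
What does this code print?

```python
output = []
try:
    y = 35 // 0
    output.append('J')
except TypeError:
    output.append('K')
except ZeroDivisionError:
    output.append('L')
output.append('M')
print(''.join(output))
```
LM

ZeroDivisionError is caught by its specific handler, not TypeError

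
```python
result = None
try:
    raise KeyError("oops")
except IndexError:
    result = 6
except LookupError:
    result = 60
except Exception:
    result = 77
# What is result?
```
60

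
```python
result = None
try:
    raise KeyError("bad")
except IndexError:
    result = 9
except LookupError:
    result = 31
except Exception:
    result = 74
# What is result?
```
31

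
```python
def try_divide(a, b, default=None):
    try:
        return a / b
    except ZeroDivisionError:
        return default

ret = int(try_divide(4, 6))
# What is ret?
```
0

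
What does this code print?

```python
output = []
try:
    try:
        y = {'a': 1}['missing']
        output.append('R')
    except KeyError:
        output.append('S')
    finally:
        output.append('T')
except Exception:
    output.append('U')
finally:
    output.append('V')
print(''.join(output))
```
STV

Both finally blocks run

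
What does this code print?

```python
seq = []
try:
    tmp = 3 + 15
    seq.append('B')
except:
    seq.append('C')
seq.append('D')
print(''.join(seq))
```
BD

No exception, try block completes normally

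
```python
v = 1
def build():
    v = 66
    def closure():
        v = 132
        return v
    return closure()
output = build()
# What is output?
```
132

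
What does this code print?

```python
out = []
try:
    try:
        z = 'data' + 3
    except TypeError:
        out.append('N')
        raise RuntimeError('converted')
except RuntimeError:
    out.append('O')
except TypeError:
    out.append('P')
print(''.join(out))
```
NO

New RuntimeError raised, caught by outer RuntimeError handler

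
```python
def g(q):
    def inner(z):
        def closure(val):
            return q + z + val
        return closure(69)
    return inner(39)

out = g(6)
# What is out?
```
114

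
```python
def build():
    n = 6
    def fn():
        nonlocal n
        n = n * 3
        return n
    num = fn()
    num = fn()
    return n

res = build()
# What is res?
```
54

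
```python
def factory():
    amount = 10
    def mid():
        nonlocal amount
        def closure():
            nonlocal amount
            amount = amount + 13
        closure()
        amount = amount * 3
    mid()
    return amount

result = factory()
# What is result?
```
69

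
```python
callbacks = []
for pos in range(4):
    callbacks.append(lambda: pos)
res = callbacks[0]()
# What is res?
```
3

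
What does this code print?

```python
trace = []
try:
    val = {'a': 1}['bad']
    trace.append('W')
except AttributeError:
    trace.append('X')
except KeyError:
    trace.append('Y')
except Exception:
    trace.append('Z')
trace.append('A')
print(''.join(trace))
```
YA

KeyError matches before generic Exception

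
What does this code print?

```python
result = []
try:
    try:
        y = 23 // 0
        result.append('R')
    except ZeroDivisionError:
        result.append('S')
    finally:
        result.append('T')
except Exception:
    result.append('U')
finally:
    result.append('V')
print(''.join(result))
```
STV

Both finally blocks run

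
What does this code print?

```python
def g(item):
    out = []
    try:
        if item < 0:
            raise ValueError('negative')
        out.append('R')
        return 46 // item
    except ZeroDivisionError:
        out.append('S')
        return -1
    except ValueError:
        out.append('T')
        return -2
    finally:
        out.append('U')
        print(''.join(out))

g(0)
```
RSU

item=0 causes ZeroDivisionError, caught, finally prints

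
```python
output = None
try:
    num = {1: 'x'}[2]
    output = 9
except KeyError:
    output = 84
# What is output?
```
84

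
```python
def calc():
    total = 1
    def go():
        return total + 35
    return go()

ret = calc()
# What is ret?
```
36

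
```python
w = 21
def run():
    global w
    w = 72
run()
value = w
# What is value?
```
72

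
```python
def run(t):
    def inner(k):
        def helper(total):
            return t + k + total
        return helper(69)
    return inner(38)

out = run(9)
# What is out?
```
116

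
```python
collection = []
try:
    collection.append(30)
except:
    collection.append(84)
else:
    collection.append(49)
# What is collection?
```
[30, 49]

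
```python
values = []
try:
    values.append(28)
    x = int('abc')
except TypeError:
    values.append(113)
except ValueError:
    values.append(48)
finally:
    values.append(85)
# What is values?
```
[28, 48, 85]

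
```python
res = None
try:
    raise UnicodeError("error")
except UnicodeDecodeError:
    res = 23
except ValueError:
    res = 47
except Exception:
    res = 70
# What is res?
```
47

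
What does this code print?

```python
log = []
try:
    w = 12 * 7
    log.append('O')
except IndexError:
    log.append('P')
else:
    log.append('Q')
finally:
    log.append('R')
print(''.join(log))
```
OQR

else runs before finally when no exception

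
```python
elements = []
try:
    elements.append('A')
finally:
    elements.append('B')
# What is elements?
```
['A', 'B']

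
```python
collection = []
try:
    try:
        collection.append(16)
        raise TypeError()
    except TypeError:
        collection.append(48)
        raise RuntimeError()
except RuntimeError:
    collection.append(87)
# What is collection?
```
[16, 48, 87]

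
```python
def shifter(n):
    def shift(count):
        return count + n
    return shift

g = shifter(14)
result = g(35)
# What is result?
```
49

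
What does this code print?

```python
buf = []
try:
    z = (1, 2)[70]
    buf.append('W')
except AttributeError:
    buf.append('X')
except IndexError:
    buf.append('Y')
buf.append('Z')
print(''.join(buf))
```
YZ

IndexError is caught by its specific handler, not AttributeError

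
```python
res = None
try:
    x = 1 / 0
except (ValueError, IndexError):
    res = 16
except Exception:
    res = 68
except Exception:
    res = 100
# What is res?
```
68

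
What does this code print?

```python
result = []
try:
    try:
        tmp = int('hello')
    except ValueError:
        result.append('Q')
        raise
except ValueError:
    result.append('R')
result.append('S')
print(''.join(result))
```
QRS

raise without argument re-raises current exception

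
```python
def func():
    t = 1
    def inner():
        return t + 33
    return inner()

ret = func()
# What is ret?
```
34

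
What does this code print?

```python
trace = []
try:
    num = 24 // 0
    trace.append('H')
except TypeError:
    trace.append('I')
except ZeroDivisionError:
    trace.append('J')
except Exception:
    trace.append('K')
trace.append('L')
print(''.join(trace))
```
JL

ZeroDivisionError matches before generic Exception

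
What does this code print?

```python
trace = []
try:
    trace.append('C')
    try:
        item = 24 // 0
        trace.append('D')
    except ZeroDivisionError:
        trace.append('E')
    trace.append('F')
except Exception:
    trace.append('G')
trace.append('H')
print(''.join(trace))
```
CEFH

Inner exception caught by inner handler, outer continues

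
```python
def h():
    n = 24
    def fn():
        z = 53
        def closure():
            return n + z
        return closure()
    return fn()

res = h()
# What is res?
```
77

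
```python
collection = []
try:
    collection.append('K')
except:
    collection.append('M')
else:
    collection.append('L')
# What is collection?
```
['K', 'L']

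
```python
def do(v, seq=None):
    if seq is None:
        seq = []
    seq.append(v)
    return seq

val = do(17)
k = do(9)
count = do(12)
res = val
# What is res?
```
[17]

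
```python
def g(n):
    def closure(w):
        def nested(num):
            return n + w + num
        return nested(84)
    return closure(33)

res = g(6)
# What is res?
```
123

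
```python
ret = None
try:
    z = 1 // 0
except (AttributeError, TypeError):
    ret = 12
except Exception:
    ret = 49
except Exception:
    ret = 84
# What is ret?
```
49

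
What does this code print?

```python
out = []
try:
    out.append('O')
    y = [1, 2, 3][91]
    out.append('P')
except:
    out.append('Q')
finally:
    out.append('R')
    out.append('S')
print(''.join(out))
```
OQRS

Code before exception runs, then except, then all of finally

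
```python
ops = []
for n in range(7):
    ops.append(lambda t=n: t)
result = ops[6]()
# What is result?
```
6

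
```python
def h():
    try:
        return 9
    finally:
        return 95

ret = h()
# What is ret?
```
95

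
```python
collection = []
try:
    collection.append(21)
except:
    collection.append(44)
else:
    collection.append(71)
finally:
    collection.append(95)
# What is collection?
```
[21, 71, 95]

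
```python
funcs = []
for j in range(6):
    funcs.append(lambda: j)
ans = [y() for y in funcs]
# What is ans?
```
[5, 5, 5, 5, 5, 5]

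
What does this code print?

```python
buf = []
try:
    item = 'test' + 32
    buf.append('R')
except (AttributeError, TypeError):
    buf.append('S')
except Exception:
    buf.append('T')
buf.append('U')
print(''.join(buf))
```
SU

TypeError matches tuple containing it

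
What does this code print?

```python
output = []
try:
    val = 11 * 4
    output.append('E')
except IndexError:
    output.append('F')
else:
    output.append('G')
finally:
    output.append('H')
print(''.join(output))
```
EGH

else runs before finally when no exception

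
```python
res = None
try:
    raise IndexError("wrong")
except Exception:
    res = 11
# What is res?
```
11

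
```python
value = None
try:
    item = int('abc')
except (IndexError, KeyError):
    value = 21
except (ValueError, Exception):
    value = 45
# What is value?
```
45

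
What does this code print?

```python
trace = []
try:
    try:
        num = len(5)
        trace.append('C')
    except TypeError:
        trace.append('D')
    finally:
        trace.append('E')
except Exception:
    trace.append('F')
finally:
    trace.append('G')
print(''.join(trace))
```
DEG

Both finally blocks run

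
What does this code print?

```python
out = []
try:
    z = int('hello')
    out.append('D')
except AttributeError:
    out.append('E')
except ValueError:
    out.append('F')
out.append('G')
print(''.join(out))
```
FG

ValueError is caught by its specific handler, not AttributeError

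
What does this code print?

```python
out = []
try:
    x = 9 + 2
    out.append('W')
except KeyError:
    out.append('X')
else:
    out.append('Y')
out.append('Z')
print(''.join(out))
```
WYZ

else block runs when no exception occurs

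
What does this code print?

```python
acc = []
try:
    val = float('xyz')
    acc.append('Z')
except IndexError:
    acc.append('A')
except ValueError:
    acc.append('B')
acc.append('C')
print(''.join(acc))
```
BC

ValueError is caught by its specific handler, not IndexError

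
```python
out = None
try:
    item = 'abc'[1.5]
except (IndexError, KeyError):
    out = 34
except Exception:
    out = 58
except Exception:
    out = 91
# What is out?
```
58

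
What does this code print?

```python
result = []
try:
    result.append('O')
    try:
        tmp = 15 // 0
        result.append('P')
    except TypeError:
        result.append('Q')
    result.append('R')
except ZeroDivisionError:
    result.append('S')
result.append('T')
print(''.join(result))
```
OST

Inner handler doesn't match, propagates to outer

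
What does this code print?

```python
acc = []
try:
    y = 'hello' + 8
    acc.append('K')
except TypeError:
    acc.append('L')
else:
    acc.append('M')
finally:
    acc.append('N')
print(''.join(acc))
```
LN

Exception: except runs, else skipped, finally runs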